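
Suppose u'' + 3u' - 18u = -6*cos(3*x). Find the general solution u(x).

u = -sin(3*x)/15 + cos(3*x)/5 + C1*exp(-6*x) + C2*exp(3*x)

Characteristic equation r² + 3r - 18 = 0 factors as (r + 6)(r - 3) = 0, so r = -6, 3.
Hence u_h = C1*exp(-6*x) + C2*exp(3*x).
Try u_p = A*cos(3*x) + B*sin(3*x). Substituting and equating the coefficients of cos(3x) and sin(3x) gives A = 1/5, B = -1/15, so u_p = -sin(3*x)/15 + cos(3*x)/5.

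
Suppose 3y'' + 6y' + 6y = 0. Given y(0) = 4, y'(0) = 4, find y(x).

Divide through by 3: y'' + 2y' + 2y = 0.
Characteristic equation r² + 2r + 2 = 0 has discriminant (2)² - 4·(2) = -4 < 0, so r = -1 ± i.
Hence y_h = C1*cos(x)*exp(-x) + C2*exp(-x)*sin(x).
Apply the initial conditions: y(0) = C1 = 4 and y'(0) = C2 - C1 = 4. Solving gives C1 = 4, C2 = 8.

y = 4*cos(x)*exp(-x) + 8*exp(-x)*sin(x)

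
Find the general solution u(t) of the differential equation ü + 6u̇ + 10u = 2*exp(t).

u = 2*exp(t)/17 + C1*cos(t)*exp(-3*t) + C2*exp(-3*t)*sin(t)

Characteristic equation r² + 6r + 10 = 0 has discriminant (6)² - 4·(10) = -4 < 0, so r = -3 ± i.
Hence u_h = C1*cos(t)*exp(-3*t) + C2*exp(-3*t)*sin(t).
Try u_p = A*exp(t). Substituting into the equation and dividing by exp(t) gives A = 2/17, so u_p = 2*exp(t)/17.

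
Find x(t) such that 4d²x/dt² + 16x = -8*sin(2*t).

x = C1*cos(2*t) + C2*sin(2*t) + t*cos(2*t)/2

Divide through by 4: x'' + 4x = -2*sin(2*t).
Characteristic equation r² + 4 = 0 has discriminant (0)² - 4·(4) = -16 < 0, so r = ± 2i.
Hence x_h = C1*cos(2*t) + C2*sin(2*t).
Since ±2i are characteristic roots, multiply the trial by t. Try x_p = t*(A*cos(2*t) + B*sin(2*t)). Substituting and equating the coefficients of cos(2t) and sin(2t) gives A = 1/2, B = 0, so x_p = t*cos(2*t)/2.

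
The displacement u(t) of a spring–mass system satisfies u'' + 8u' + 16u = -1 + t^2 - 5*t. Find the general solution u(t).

u = 15/128 - 3*t/8 + t**2/16 + C1*exp(-4*t) + C2*t*exp(-4*t)

Characteristic equation r² + 8r + 16 = 0 has discriminant (8)² - 4·(16) = 0, so r = -4 is a repeated root.
Hence u_h = (C1 + C2*t)*exp(-4*t).
For the particular solution try u_p = A0 + A1*t + A2*t^2. Substituting and matching coefficients of each power of t gives A0 = 15/128, A1 = -3/8, A2 = 1/16, so u_p = 15/128 - 3*t/8 + t^2/16.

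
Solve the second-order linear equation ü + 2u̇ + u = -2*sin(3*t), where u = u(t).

Characteristic equation r² + 2r + 1 = 0 has discriminant (2)² - 4·(1) = 0, so r = -1 is a repeated root.
Hence u_h = (C1 + C2*t)*exp(-t).
Try u_p = A*cos(3*t) + B*sin(3*t). Substituting and equating the coefficients of cos(3t) and sin(3t) gives A = 3/25, B = 4/25, so u_p = 3*cos(3*t)/25 + 4*sin(3*t)/25.

u = 3*cos(3*t)/25 + 4*sin(3*t)/25 + C1*exp(-t) + C2*t*exp(-t)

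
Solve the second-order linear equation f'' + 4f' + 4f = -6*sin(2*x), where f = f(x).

Characteristic equation r² + 4r + 4 = 0 has discriminant (4)² - 4·(4) = 0, so r = -2 is a repeated root.
Hence f_h = (C1 + C2*x)*exp(-2*x).
Try f_p = A*cos(2*x) + B*sin(2*x). Substituting and equating the coefficients of cos(2x) and sin(2x) gives A = 3/4, B = 0, so f_p = 3*cos(2*x)/4.

f = 3*cos(2*x)/4 + C1*exp(-2*x) + C2*x*exp(-2*x)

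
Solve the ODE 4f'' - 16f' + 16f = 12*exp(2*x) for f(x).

Divide through by 4: f'' - 4f' + 4f = 3*exp(2*x).
Characteristic equation r² - 4r + 4 = 0 has discriminant (-4)² - 4·(4) = 0, so r = 2 is a repeated root.
Hence f_h = (C1 + C2*x)*exp(2*x).
Since exp(2*x) solves the homogeneous equation (r = 2 is a root of multiplicity 2), multiply the trial by x^2. Try f_p = A*x^2*exp(2*x). Substituting into the equation and dividing by exp(2*x) gives A = 3/2, so f_p = 3*x^2*exp(2*x)/2.

f = C1*exp(2*x) + 3*x**2*exp(2*x)/2 + C2*x*exp(2*x)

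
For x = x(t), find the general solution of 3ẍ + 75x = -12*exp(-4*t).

Divide through by 3: x'' + 25x = -4*exp(-4*t).
Characteristic equation r² + 25 = 0 has discriminant (0)² - 4·(25) = -100 < 0, so r = ± 5i.
Hence x_h = C1*cos(5*t) + C2*sin(5*t).
Try x_p = A*exp(-4*t). Substituting into the equation and dividing by exp(-4*t) gives A = -4/41, so x_p = -4*exp(-4*t)/41.

x = -4*exp(-4*t)/41 + C1*cos(5*t) + C2*sin(5*t)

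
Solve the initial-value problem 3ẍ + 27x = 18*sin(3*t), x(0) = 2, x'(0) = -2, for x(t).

Divide through by 3: x'' + 9x = 6*sin(3*t).
Characteristic equation r² + 9 = 0 has discriminant (0)² - 4·(9) = -36 < 0, so r = ± 3i.
Hence x_h = C1*cos(3*t) + C2*sin(3*t).
Since ±3i are characteristic roots, multiply the trial by t. Try x_p = t*(A*cos(3*t) + B*sin(3*t)). Substituting and equating the coefficients of cos(3t) and sin(3t) gives A = -1, B = 0, so x_p = -t*cos(3*t).
General solution: x = C1*cos(3*t) + C2*sin(3*t) - t*cos(3*t).
Apply the initial conditions: x(0) = C1 = 2 and x'(0) = -1 + 3*C2 = -2. Solving gives C1 = 2, C2 = -1/3.

x = 2*cos(3*t) - sin(3*t)/3 - t*cos(3*t)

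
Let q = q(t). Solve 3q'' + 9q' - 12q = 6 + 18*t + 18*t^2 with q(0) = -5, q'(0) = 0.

q = -65/16 - 15*t/4 - 15*exp(-4*t)/16 - 3*t**2/2

Divide through by 3: q'' + 3q' - 4q = 2 + 6*t + 6*t^2.
Characteristic equation r² + 3r - 4 = 0 factors as (r + 4)(r - 1) = 0, so r = -4, 1.
Hence q_h = C1*exp(-4*t) + C2*exp(t).
For the particular solution try q_p = A0 + A1*t + A2*t^2. Substituting and matching coefficients of each power of t gives A0 = -65/16, A1 = -15/4, A2 = -3/2, so q_p = -65/16 - 15*t/4 - 3*t^2/2.
General solution: q = -65/16 - 15*t/4 - 3*t^2/2 + C1*exp(-4*t) + C2*exp(t).
Apply the initial conditions: q(0) = -65/16 + C1 + C2 = -5 and q'(0) = -15/4 + C2 - 4*C1 = 0. Solving gives C1 = -15/16, C2 = 0.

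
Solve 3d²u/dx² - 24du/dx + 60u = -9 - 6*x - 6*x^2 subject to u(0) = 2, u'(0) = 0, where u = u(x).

u = -53/250 - 9*x/50 - x**2/10 - 2167*exp(4*x)*sin(2*x)/500 + 553*cos(2*x)*exp(4*x)/250

Divide through by 3: u'' - 8u' + 20u = -3 - 2*x - 2*x^2.
Characteristic equation r² - 8r + 20 = 0 has discriminant (-8)² - 4·(20) = -16 < 0, so r = 4 ± 2i.
Hence u_h = C1*cos(2*x)*exp(4*x) + C2*exp(4*x)*sin(2*x).
For the particular solution try u_p = A0 + A1*x + A2*x^2. Substituting and matching coefficients of each power of x gives A0 = -53/250, A1 = -9/50, A2 = -1/10, so u_p = -53/250 - 9*x/50 - x^2/10.
General solution: u = -53/250 - 9*x/50 - x^2/10 + C1*cos(2*x)*exp(4*x) + C2*exp(4*x)*sin(2*x).
Apply the initial conditions: u(0) = -53/250 + C1 = 2 and u'(0) = -9/50 + 2*C2 + 4*C1 = 0. Solving gives C1 = 553/250, C2 = -2167/500.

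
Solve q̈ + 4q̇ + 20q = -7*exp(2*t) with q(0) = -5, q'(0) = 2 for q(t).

q = -7*exp(2*t)/32 - 153*cos(4*t)*exp(-2*t)/32 - 57*exp(-2*t)*sin(4*t)/32

Characteristic equation r² + 4r + 20 = 0 has discriminant (4)² - 4·(20) = -64 < 0, so r = -2 ± 4i.
Hence q_h = C1*cos(4*t)*exp(-2*t) + C2*exp(-2*t)*sin(4*t).
Try q_p = A*exp(2*t). Substituting into the equation and dividing by exp(2*t) gives A = -7/32, so q_p = -7*exp(2*t)/32.
General solution: q = -7*exp(2*t)/32 + C1*cos(4*t)*exp(-2*t) + C2*exp(-2*t)*sin(4*t).
Apply the initial conditions: q(0) = -7/32 + C1 = -5 and q'(0) = -7/16 - 2*C1 + 4*C2 = 2. Solving gives C1 = -153/32, C2 = -57/32.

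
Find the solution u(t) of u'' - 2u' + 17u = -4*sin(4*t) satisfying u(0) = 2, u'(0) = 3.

u = -32*cos(4*t)/65 - 4*sin(4*t)/65 + 49*exp(t)*sin(4*t)/260 + 162*cos(4*t)*exp(t)/65

Characteristic equation r² - 2r + 17 = 0 has discriminant (-2)² - 4·(17) = -64 < 0, so r = 1 ± 4i.
Hence u_h = C1*cos(4*t)*exp(t) + C2*exp(t)*sin(4*t).
Try u_p = A*cos(4*t) + B*sin(4*t). Substituting and equating the coefficients of cos(4t) and sin(4t) gives A = -32/65, B = -4/65, so u_p = -32*cos(4*t)/65 - 4*sin(4*t)/65.
General solution: u = -32*cos(4*t)/65 - 4*sin(4*t)/65 + C1*cos(4*t)*exp(t) + C2*exp(t)*sin(4*t).
Apply the initial conditions: u(0) = -32/65 + C1 = 2 and u'(0) = -16/65 + C1 + 4*C2 = 3. Solving gives C1 = 162/65, C2 = 49/260.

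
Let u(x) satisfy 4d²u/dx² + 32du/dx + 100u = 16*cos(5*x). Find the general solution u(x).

Divide through by 4: u'' + 8u' + 25u = 4*cos(5*x).
Characteristic equation r² + 8r + 25 = 0 has discriminant (8)² - 4·(25) = -36 < 0, so r = -4 ± 3i.
Hence u_h = C1*cos(3*x)*exp(-4*x) + C2*exp(-4*x)*sin(3*x).
Try u_p = A*cos(5*x) + B*sin(5*x). Substituting and equating the coefficients of cos(5x) and sin(5x) gives A = 0, B = 1/10, so u_p = sin(5*x)/10.

u = sin(5*x)/10 + C1*cos(3*x)*exp(-4*x) + C2*exp(-4*x)*sin(3*x)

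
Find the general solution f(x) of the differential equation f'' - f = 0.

f = C1*exp(x) + C2*exp(-x)

Characteristic equation r² - 1 = 0 factors as (r - 1)(r + 1) = 0, so r = 1, -1.
Hence f_h = C1*exp(x) + C2*exp(-x).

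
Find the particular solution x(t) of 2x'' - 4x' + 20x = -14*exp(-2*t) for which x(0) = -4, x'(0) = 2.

x = -7*exp(-2*t)/18 - 65*cos(3*t)*exp(t)/18 + 29*exp(t)*sin(3*t)/18

Divide through by 2: x'' - 2x' + 10x = -7*exp(-2*t).
Characteristic equation r² - 2r + 10 = 0 has discriminant (-2)² - 4·(10) = -36 < 0, so r = 1 ± 3i.
Hence x_h = C1*cos(3*t)*exp(t) + C2*exp(t)*sin(3*t).
Try x_p = A*exp(-2*t). Substituting into the equation and dividing by exp(-2*t) gives A = -7/18, so x_p = -7*exp(-2*t)/18.
General solution: x = -7*exp(-2*t)/18 + C1*cos(3*t)*exp(t) + C2*exp(t)*sin(3*t).
Apply the initial conditions: x(0) = -7/18 + C1 = -4 and x'(0) = 7/9 + C1 + 3*C2 = 2. Solving gives C1 = -65/18, C2 = 29/18.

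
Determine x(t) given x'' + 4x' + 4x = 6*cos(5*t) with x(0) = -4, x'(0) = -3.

x = -3238*exp(-2*t)/841 - 126*cos(5*t)/841 + 120*sin(5*t)/841 - 331*t*exp(-2*t)/29

Characteristic equation r² + 4r + 4 = 0 has discriminant (4)² - 4·(4) = 0, so r = -2 is a repeated root.
Hence x_h = (C1 + C2*t)*exp(-2*t).
Try x_p = A*cos(5*t) + B*sin(5*t). Substituting and equating the coefficients of cos(5t) and sin(5t) gives A = -126/841, B = 120/841, so x_p = -126*cos(5*t)/841 + 120*sin(5*t)/841.
General solution: x = -126*cos(5*t)/841 + 120*sin(5*t)/841 + C1*exp(-2*t) + C2*t*exp(-2*t).
Apply the initial conditions: x(0) = -126/841 + C1 = -4 and x'(0) = 600/841 + C2 - 2*C1 = -3. Solving gives C1 = -3238/841, C2 = -331/29.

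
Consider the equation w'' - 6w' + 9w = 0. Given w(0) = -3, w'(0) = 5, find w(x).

Characteristic equation r² - 6r + 9 = 0 has discriminant (-6)² - 4·(9) = 0, so r = 3 is a repeated root.
Hence w_h = (C1 + C2*x)*exp(3*x).
Apply the initial conditions: w(0) = C1 = -3 and w'(0) = C2 + 3*C1 = 5. Solving gives C1 = -3, C2 = 14.

w = -3*exp(3*x) + 14*x*exp(3*x)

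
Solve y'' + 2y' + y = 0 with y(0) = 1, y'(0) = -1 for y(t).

Characteristic equation r² + 2r + 1 = 0 has discriminant (2)² - 4·(1) = 0, so r = -1 is a repeated root.
Hence y_h = (C1 + C2*t)*exp(-t).
Apply the initial conditions: y(0) = C1 = 1 and y'(0) = C2 - C1 = -1. Solving gives C1 = 1, C2 = 0.

y = exp(-t)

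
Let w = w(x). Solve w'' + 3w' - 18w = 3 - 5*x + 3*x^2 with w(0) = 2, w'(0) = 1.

w = -4/27 - x**2/6 + 2*x/9 + 17*exp(-6*x)/27 + 41*exp(3*x)/27

Characteristic equation r² + 3r - 18 = 0 factors as (r - 3)(r + 6) = 0, so r = 3, -6.
Hence w_h = C1*exp(3*x) + C2*exp(-6*x).
For the particular solution try w_p = A0 + A1*x + A2*x^2. Substituting and matching coefficients of each power of x gives A0 = -4/27, A1 = 2/9, A2 = -1/6, so w_p = -4/27 - x^2/6 + 2*x/9.
General solution: w = -4/27 - x^2/6 + 2*x/9 + C1*exp(3*x) + C2*exp(-6*x).
Apply the initial conditions: w(0) = -4/27 + C1 + C2 = 2 and w'(0) = 2/9 - 6*C2 + 3*C1 = 1. Solving gives C1 = 41/27, C2 = 17/27.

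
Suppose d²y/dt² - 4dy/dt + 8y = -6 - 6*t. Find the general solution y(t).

Characteristic equation r² - 4r + 8 = 0 has discriminant (-4)² - 4·(8) = -16 < 0, so r = 2 ± 2i.
Hence y_h = C1*cos(2*t)*exp(2*t) + C2*exp(2*t)*sin(2*t).
For the particular solution try y_p = A0 + A1*t. Substituting and matching coefficients of each power of t gives A0 = -9/8, A1 = -3/4, so y_p = -9/8 - 3*t/4.

y = -9/8 - 3*t/4 + C1*cos(2*t)*exp(2*t) + C2*exp(2*t)*sin(2*t)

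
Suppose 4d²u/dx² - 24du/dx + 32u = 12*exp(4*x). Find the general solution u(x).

u = C1*exp(4*x) + C2*exp(2*x) + 3*x*exp(4*x)/2

Divide through by 4: u'' - 6u' + 8u = 3*exp(4*x).
Characteristic equation r² - 6r + 8 = 0 factors as (r - 4)(r - 2) = 0, so r = 4, 2.
Hence u_h = C1*exp(4*x) + C2*exp(2*x).
Since exp(4*x) solves the homogeneous equation (r = 4 is a root of multiplicity 1), multiply the trial by x. Try u_p = A*x*exp(4*x). Substituting into the equation and dividing by exp(4*x) gives A = 3/2, so u_p = 3*x*exp(4*x)/2.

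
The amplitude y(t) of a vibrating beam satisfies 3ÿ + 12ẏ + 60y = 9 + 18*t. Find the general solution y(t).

y = 9/100 + 3*t/10 + C1*cos(4*t)*exp(-2*t) + C2*exp(-2*t)*sin(4*t)

Divide through by 3: y'' + 4y' + 20y = 3 + 6*t.
Characteristic equation r² + 4r + 20 = 0 has discriminant (4)² - 4·(20) = -64 < 0, so r = -2 ± 4i.
Hence y_h = C1*cos(4*t)*exp(-2*t) + C2*exp(-2*t)*sin(4*t).
For the particular solution try y_p = A0 + A1*t. Substituting and matching coefficients of each power of t gives A0 = 9/100, A1 = 3/10, so y_p = 9/100 + 3*t/10.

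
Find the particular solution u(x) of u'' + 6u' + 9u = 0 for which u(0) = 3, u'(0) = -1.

Characteristic equation r² + 6r + 9 = 0 has discriminant (6)² - 4·(9) = 0, so r = -3 is a repeated root.
Hence u_h = (C1 + C2*x)*exp(-3*x).
Apply the initial conditions: u(0) = C1 = 3 and u'(0) = C2 - 3*C1 = -1. Solving gives C1 = 3, C2 = 8.

u = 3*exp(-3*x) + 8*x*exp(-3*x)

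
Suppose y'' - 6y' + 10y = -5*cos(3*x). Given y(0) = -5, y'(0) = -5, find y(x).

y = -cos(3*x)/65 + 18*sin(3*x)/65 - 324*cos(x)*exp(3*x)/65 + 593*exp(3*x)*sin(x)/65

Characteristic equation r² - 6r + 10 = 0 has discriminant (-6)² - 4·(10) = -4 < 0, so r = 3 ± i.
Hence y_h = C1*cos(x)*exp(3*x) + C2*exp(3*x)*sin(x).
Try y_p = A*cos(3*x) + B*sin(3*x). Substituting and equating the coefficients of cos(3x) and sin(3x) gives A = -1/65, B = 18/65, so y_p = -cos(3*x)/65 + 18*sin(3*x)/65.
General solution: y = -cos(3*x)/65 + 18*sin(3*x)/65 + C1*cos(x)*exp(3*x) + C2*exp(3*x)*sin(x).
Apply the initial conditions: y(0) = -1/65 + C1 = -5 and y'(0) = 54/65 + C2 + 3*C1 = -5. Solving gives C1 = -324/65, C2 = 593/65.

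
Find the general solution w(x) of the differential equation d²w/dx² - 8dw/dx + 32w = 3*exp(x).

w = 3*exp(x)/25 + C1*cos(4*x)*exp(4*x) + C2*exp(4*x)*sin(4*x)

Characteristic equation r² - 8r + 32 = 0 has discriminant (-8)² - 4·(32) = -64 < 0, so r = 4 ± 4i.
Hence w_h = C1*cos(4*x)*exp(4*x) + C2*exp(4*x)*sin(4*x).
Try w_p = A*exp(x). Substituting into the equation and dividing by exp(x) gives A = 3/25, so w_p = 3*exp(x)/25.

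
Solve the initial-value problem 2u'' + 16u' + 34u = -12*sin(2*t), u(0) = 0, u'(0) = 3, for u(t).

u = -78*sin(2*t)/425 + 96*cos(2*t)/425 - 96*cos(t)*exp(-4*t)/425 + 1047*exp(-4*t)*sin(t)/425

Divide through by 2: u'' + 8u' + 17u = -6*sin(2*t).
Characteristic equation r² + 8r + 17 = 0 has discriminant (8)² - 4·(17) = -4 < 0, so r = -4 ± i.
Hence u_h = C1*cos(t)*exp(-4*t) + C2*exp(-4*t)*sin(t).
Try u_p = A*cos(2*t) + B*sin(2*t). Substituting and equating the coefficients of cos(2t) and sin(2t) gives A = 96/425, B = -78/425, so u_p = -78*sin(2*t)/425 + 96*cos(2*t)/425.
General solution: u = -78*sin(2*t)/425 + 96*cos(2*t)/425 + C1*cos(t)*exp(-4*t) + C2*exp(-4*t)*sin(t).
Apply the initial conditions: u(0) = 96/425 + C1 = 0 and u'(0) = -156/425 + C2 - 4*C1 = 3. Solving gives C1 = -96/425, C2 = 1047/425.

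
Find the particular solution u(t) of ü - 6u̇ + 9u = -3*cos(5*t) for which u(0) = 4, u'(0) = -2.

Characteristic equation r² - 6r + 9 = 0 has discriminant (-6)² - 4·(9) = 0, so r = 3 is a repeated root.
Hence u_h = (C1 + C2*t)*exp(3*t).
Try u_p = A*cos(5*t) + B*sin(5*t). Substituting and equating the coefficients of cos(5t) and sin(5t) gives A = 12/289, B = 45/578, so u_p = 12*cos(5*t)/289 + 45*sin(5*t)/578.
General solution: u = 12*cos(5*t)/289 + 45*sin(5*t)/578 + C1*exp(3*t) + C2*t*exp(3*t).
Apply the initial conditions: u(0) = 12/289 + C1 = 4 and u'(0) = 225/578 + C2 + 3*C1 = -2. Solving gives C1 = 1144/289, C2 = -485/34.

u = 12*cos(5*t)/289 + 45*sin(5*t)/578 + 1144*exp(3*t)/289 - 485*t*exp(3*t)/34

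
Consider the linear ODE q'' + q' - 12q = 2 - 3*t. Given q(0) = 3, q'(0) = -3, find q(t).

Characteristic equation r² + r - 12 = 0 factors as (r - 3)(r + 4) = 0, so r = 3, -4.
Hence q_h = C1*exp(3*t) + C2*exp(-4*t).
For the particular solution try q_p = A0 + A1*t. Substituting and matching coefficients of each power of t gives A0 = -7/48, A1 = 1/4, so q_p = -7/48 + t/4.
General solution: q = -7/48 + t/4 + C1*exp(3*t) + C2*exp(-4*t).
Apply the initial conditions: q(0) = -7/48 + C1 + C2 = 3 and q'(0) = 1/4 - 4*C2 + 3*C1 = -3. Solving gives C1 = 4/3, C2 = 29/16.

q = -7/48 + t/4 + 4*exp(3*t)/3 + 29*exp(-4*t)/16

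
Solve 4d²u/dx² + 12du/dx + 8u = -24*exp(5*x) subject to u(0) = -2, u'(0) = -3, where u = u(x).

u = -6*exp(-x) - exp(5*x)/7 + 29*exp(-2*x)/7

Divide through by 4: u'' + 3u' + 2u = -6*exp(5*x).
Characteristic equation r² + 3r + 2 = 0 factors as (r + 2)(r + 1) = 0, so r = -2, -1.
Hence u_h = C1*exp(-2*x) + C2*exp(-x).
Try u_p = A*exp(5*x). Substituting into the equation and dividing by exp(5*x) gives A = -1/7, so u_p = -exp(5*x)/7.
General solution: u = -exp(5*x)/7 + C1*exp(-2*x) + C2*exp(-x).
Apply the initial conditions: u(0) = -1/7 + C1 + C2 = -2 and u'(0) = -5/7 - C2 - 2*C1 = -3. Solving gives C1 = 29/7, C2 = -6.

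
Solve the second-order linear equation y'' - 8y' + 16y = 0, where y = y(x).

y = C1*exp(4*x) + C2*x*exp(4*x)

Characteristic equation r² - 8r + 16 = 0 has discriminant (-8)² - 4·(16) = 0, so r = 4 is a repeated root.
Hence y_h = (C1 + C2*x)*exp(4*x).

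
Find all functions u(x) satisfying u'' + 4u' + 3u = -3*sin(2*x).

u = 3*sin(2*x)/65 + 24*cos(2*x)/65 + C1*exp(-3*x) + C2*exp(-x)

Characteristic equation r² + 4r + 3 = 0 factors as (r + 3)(r + 1) = 0, so r = -3, -1.
Hence u_h = C1*exp(-3*x) + C2*exp(-x).
Try u_p = A*cos(2*x) + B*sin(2*x). Substituting and equating the coefficients of cos(2x) and sin(2x) gives A = 24/65, B = 3/65, so u_p = 3*sin(2*x)/65 + 24*cos(2*x)/65.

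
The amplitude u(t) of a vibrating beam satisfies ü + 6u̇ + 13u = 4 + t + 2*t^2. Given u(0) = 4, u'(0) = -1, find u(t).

Characteristic equation r² + 6r + 13 = 0 has discriminant (6)² - 4·(13) = -16 < 0, so r = -3 ± 2i.
Hence u_h = C1*cos(2*t)*exp(-3*t) + C2*exp(-3*t)*sin(2*t).
For the particular solution try u_p = A0 + A1*t + A2*t^2. Substituting and matching coefficients of each power of t gives A0 = 690/2197, A1 = -11/169, A2 = 2/13, so u_p = 690/2197 - 11*t/169 + 2*t^2/13.
General solution: u = 690/2197 - 11*t/169 + 2*t^2/13 + C1*cos(2*t)*exp(-3*t) + C2*exp(-3*t)*sin(2*t).
Apply the initial conditions: u(0) = 690/2197 + C1 = 4 and u'(0) = -11/169 - 3*C1 + 2*C2 = -1. Solving gives C1 = 8098/2197, C2 = 11120/2197.

u = 690/2197 - 11*t/169 + 2*t**2/13 + 8098*cos(2*t)*exp(-3*t)/2197 + 11120*exp(-3*t)*sin(2*t)/2197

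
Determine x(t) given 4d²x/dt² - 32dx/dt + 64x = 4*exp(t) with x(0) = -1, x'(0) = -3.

x = -10*exp(4*t)/9 + exp(t)/9 + 4*t*exp(4*t)/3

Divide through by 4: x'' - 8x' + 16x = exp(t).
Characteristic equation r² - 8r + 16 = 0 has discriminant (-8)² - 4·(16) = 0, so r = 4 is a repeated root.
Hence x_h = (C1 + C2*t)*exp(4*t).
Try x_p = A*exp(t). Substituting into the equation and dividing by exp(t) gives A = 1/9, so x_p = exp(t)/9.
General solution: x = exp(t)/9 + C1*exp(4*t) + C2*t*exp(4*t).
Apply the initial conditions: x(0) = 1/9 + C1 = -1 and x'(0) = 1/9 + C2 + 4*C1 = -3. Solving gives C1 = -10/9, C2 = 4/3.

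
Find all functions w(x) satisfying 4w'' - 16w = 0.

Divide through by 4: w'' - 4w = 0.
Characteristic equation r² - 4 = 0 factors as (r - 2)(r + 2) = 0, so r = 2, -2.
Hence w_h = C1*exp(2*x) + C2*exp(-2*x).

w = C1*exp(2*x) + C2*exp(-2*x)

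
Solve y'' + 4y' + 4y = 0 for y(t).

Characteristic equation r² + 4r + 4 = 0 has discriminant (4)² - 4·(4) = 0, so r = -2 is a repeated root.
Hence y_h = (C1 + C2*t)*exp(-2*t).

y = C1*exp(-2*t) + C2*t*exp(-2*t)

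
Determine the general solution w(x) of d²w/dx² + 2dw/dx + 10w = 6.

w = 3/5 + C1*cos(3*x)*exp(-x) + C2*exp(-x)*sin(3*x)

Characteristic equation r² + 2r + 10 = 0 has discriminant (2)² - 4·(10) = -36 < 0, so r = -1 ± 3i.
Hence w_h = C1*cos(3*x)*exp(-x) + C2*exp(-x)*sin(3*x).
For the particular solution try w_p = A0. Substituting and matching coefficients of each power of x gives A0 = 3/5, so w_p = 3/5.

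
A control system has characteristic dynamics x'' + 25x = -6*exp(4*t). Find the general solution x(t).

x = -6*exp(4*t)/41 + C1*cos(5*t) + C2*sin(5*t)

Characteristic equation r² + 25 = 0 has discriminant (0)² - 4·(25) = -100 < 0, so r = ± 5i.
Hence x_h = C1*cos(5*t) + C2*sin(5*t).
Try x_p = A*exp(4*t). Substituting into the equation and dividing by exp(4*t) gives A = -6/41, so x_p = -6*exp(4*t)/41.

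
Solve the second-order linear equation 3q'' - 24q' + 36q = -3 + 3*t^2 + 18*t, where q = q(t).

q = 67/216 + t**2/12 + 11*t/18 + C1*exp(2*t) + C2*exp(6*t)

Divide through by 3: q'' - 8q' + 12q = -1 + t^2 + 6*t.
Characteristic equation r² - 8r + 12 = 0 factors as (r - 2)(r - 6) = 0, so r = 2, 6.
Hence q_h = C1*exp(2*t) + C2*exp(6*t).
For the particular solution try q_p = A0 + A1*t + A2*t^2. Substituting and matching coefficients of each power of t gives A0 = 67/216, A1 = 11/18, A2 = 1/12, so q_p = 67/216 + t^2/12 + 11*t/18.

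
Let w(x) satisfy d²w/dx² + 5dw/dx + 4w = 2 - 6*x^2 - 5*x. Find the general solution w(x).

Characteristic equation r² + 5r + 4 = 0 factors as (r + 4)(r + 1) = 0, so r = -4, -1.
Hence w_h = C1*exp(-4*x) + C2*exp(-x).
For the particular solution try w_p = A0 + A1*x + A2*x^2. Substituting and matching coefficients of each power of x gives A0 = -15/8, A1 = 5/2, A2 = -3/2, so w_p = -15/8 - 3*x^2/2 + 5*x/2.

w = -15/8 - 3*x**2/2 + 5*x/2 + C1*exp(-4*x) + C2*exp(-x)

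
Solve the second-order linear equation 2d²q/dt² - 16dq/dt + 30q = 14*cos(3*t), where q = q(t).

q = -14*sin(3*t)/51 + 7*cos(3*t)/102 + C1*exp(5*t) + C2*exp(3*t)

Divide through by 2: q'' - 8q' + 15q = 7*cos(3*t).
Characteristic equation r² - 8r + 15 = 0 factors as (r - 5)(r - 3) = 0, so r = 5, 3.
Hence q_h = C1*exp(5*t) + C2*exp(3*t).
Try q_p = A*cos(3*t) + B*sin(3*t). Substituting and equating the coefficients of cos(3t) and sin(3t) gives A = 7/102, B = -14/51, so q_p = -14*sin(3*t)/51 + 7*cos(3*t)/102.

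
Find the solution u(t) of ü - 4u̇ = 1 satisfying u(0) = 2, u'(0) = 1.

Characteristic equation r² - 4r = 0 factors as (r - 4)r = 0, so r = 4, 0.
Hence u_h = C1*exp(4*t) + C2.
Since 0 is a characteristic root (multiplicity 1), multiply the polynomial trial by t: try u_p = A0*t. Substituting and matching coefficients of each power of t gives A0 = -1/4, so u_p = -t/4.
General solution: u = C2 - t/4 + C1*exp(4*t).
Apply the initial conditions: u(0) = C1 + C2 = 2 and u'(0) = -1/4 + 4*C1 = 1. Solving gives C1 = 5/16, C2 = 27/16.

u = 27/16 - t/4 + 5*exp(4*t)/16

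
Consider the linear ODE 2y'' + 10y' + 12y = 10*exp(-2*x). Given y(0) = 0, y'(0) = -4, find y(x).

Divide through by 2: y'' + 5y' + 6y = 5*exp(-2*x).
Characteristic equation r² + 5r + 6 = 0 factors as (r + 2)(r + 3) = 0, so r = -2, -3.
Hence y_h = C1*exp(-2*x) + C2*exp(-3*x).
Since exp(-2*x) solves the homogeneous equation (r = -2 is a root of multiplicity 1), multiply the trial by x. Try y_p = A*x*exp(-2*x). Substituting into the equation and dividing by exp(-2*x) gives A = 5, so y_p = 5*x*exp(-2*x).
General solution: y = C1*exp(-2*x) + C2*exp(-3*x) + 5*x*exp(-2*x).
Apply the initial conditions: y(0) = C1 + C2 = 0 and y'(0) = 5 - 3*C2 - 2*C1 = -4. Solving gives C1 = -9, C2 = 9.

y = -9*exp(-2*x) + 9*exp(-3*x) + 5*x*exp(-2*x)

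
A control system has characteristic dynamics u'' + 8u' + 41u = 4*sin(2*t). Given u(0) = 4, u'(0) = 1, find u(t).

Characteristic equation r² + 8r + 41 = 0 has discriminant (8)² - 4·(41) = -100 < 0, so r = -4 ± 5i.
Hence u_h = C1*cos(5*t)*exp(-4*t) + C2*exp(-4*t)*sin(5*t).
Try u_p = A*cos(2*t) + B*sin(2*t). Substituting and equating the coefficients of cos(2t) and sin(2t) gives A = -64/1625, B = 148/1625, so u_p = -64*cos(2*t)/1625 + 148*sin(2*t)/1625.
General solution: u = -64*cos(2*t)/1625 + 148*sin(2*t)/1625 + C1*cos(5*t)*exp(-4*t) + C2*exp(-4*t)*sin(5*t).
Apply the initial conditions: u(0) = -64/1625 + C1 = 4 and u'(0) = 296/1625 - 4*C1 + 5*C2 = 1. Solving gives C1 = 6564/1625, C2 = 5517/1625.

u = -64*cos(2*t)/1625 + 148*sin(2*t)/1625 + 5517*exp(-4*t)*sin(5*t)/1625 + 6564*cos(5*t)*exp(-4*t)/1625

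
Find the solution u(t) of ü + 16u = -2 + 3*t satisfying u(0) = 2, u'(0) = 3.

Characteristic equation r² + 16 = 0 has discriminant (0)² - 4·(16) = -64 < 0, so r = ± 4i.
Hence u_h = C1*cos(4*t) + C2*sin(4*t).
For the particular solution try u_p = A0 + A1*t. Substituting and matching coefficients of each power of t gives A0 = -1/8, A1 = 3/16, so u_p = -1/8 + 3*t/16.
General solution: u = -1/8 + 3*t/16 + C1*cos(4*t) + C2*sin(4*t).
Apply the initial conditions: u(0) = -1/8 + C1 = 2 and u'(0) = 3/16 + 4*C2 = 3. Solving gives C1 = 17/8, C2 = 45/64.

u = -1/8 + 3*t/16 + 17*cos(4*t)/8 + 45*sin(4*t)/64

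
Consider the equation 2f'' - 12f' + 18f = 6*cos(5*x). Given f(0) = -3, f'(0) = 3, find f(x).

f = -855*exp(3*x)/289 - 45*sin(5*x)/578 - 12*cos(5*x)/289 + 417*x*exp(3*x)/34

Divide through by 2: f'' - 6f' + 9f = 3*cos(5*x).
Characteristic equation r² - 6r + 9 = 0 has discriminant (-6)² - 4·(9) = 0, so r = 3 is a repeated root.
Hence f_h = (C1 + C2*x)*exp(3*x).
Try f_p = A*cos(5*x) + B*sin(5*x). Substituting and equating the coefficients of cos(5x) and sin(5x) gives A = -12/289, B = -45/578, so f_p = -45*sin(5*x)/578 - 12*cos(5*x)/289.
General solution: f = -45*sin(5*x)/578 - 12*cos(5*x)/289 + C1*exp(3*x) + C2*x*exp(3*x).
Apply the initial conditions: f(0) = -12/289 + C1 = -3 and f'(0) = -225/578 + C2 + 3*C1 = 3. Solving gives C1 = -855/289, C2 = 417/34.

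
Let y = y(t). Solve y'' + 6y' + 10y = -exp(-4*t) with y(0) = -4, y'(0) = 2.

Characteristic equation r² + 6r + 10 = 0 has discriminant (6)² - 4·(10) = -4 < 0, so r = -3 ± i.
Hence y_h = C1*cos(t)*exp(-3*t) + C2*exp(-3*t)*sin(t).
Try y_p = A*exp(-4*t). Substituting into the equation and dividing by exp(-4*t) gives A = -1/2, so y_p = -exp(-4*t)/2.
General solution: y = -exp(-4*t)/2 + C1*cos(t)*exp(-3*t) + C2*exp(-3*t)*sin(t).
Apply the initial conditions: y(0) = -1/2 + C1 = -4 and y'(0) = 2 + C2 - 3*C1 = 2. Solving gives C1 = -7/2, C2 = -21/2.

y = -exp(-4*t)/2 - 21*exp(-3*t)*sin(t)/2 - 7*cos(t)*exp(-3*t)/2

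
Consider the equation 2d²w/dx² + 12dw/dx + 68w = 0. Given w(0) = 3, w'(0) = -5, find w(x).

w = 3*cos(5*x)*exp(-3*x) + 4*exp(-3*x)*sin(5*x)/5

Divide through by 2: w'' + 6w' + 34w = 0.
Characteristic equation r² + 6r + 34 = 0 has discriminant (6)² - 4·(34) = -100 < 0, so r = -3 ± 5i.
Hence w_h = C1*cos(5*x)*exp(-3*x) + C2*exp(-3*x)*sin(5*x).
Apply the initial conditions: w(0) = C1 = 3 and w'(0) = -3*C1 + 5*C2 = -5. Solving gives C1 = 3, C2 = 4/5.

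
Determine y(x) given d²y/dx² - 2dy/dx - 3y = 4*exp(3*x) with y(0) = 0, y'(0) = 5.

Characteristic equation r² - 2r - 3 = 0 factors as (r - 3)(r + 1) = 0, so r = 3, -1.
Hence y_h = C1*exp(3*x) + C2*exp(-x).
Since exp(3*x) solves the homogeneous equation (r = 3 is a root of multiplicity 1), multiply the trial by x. Try y_p = A*x*exp(3*x). Substituting into the equation and dividing by exp(3*x) gives A = 1, so y_p = x*exp(3*x).
General solution: y = C1*exp(3*x) + C2*exp(-x) + x*exp(3*x).
Apply the initial conditions: y(0) = C1 + C2 = 0 and y'(0) = 1 - C2 + 3*C1 = 5. Solving gives C1 = 1, C2 = -1.

y = -exp(-x) + x*exp(3*x) + exp(3*x)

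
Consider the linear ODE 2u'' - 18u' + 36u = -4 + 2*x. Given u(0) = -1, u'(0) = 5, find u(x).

Divide through by 2: u'' - 9u' + 18u = -2 + x.
Characteristic equation r² - 9r + 18 = 0 factors as (r - 3)(r - 6) = 0, so r = 3, 6.
Hence u_h = C1*exp(3*x) + C2*exp(6*x).
For the particular solution try u_p = A0 + A1*x. Substituting and matching coefficients of each power of x gives A0 = -1/12, A1 = 1/18, so u_p = -1/12 + x/18.
General solution: u = -1/12 + x/18 + C1*exp(3*x) + C2*exp(6*x).
Apply the initial conditions: u(0) = -1/12 + C1 + C2 = -1 and u'(0) = 1/18 + 3*C1 + 6*C2 = 5. Solving gives C1 = -94/27, C2 = 277/108.

u = -1/12 - 94*exp(3*x)/27 + x/18 + 277*exp(6*x)/108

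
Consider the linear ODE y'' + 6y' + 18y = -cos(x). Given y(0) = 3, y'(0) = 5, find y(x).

y = -17*cos(x)/325 - 6*sin(x)/325 + 992*cos(3*x)*exp(-3*x)/325 + 4607*exp(-3*x)*sin(3*x)/975

Characteristic equation r² + 6r + 18 = 0 has discriminant (6)² - 4·(18) = -36 < 0, so r = -3 ± 3i.
Hence y_h = C1*cos(3*x)*exp(-3*x) + C2*exp(-3*x)*sin(3*x).
Try y_p = A*cos(x) + B*sin(x). Substituting and equating the coefficients of cos(x) and sin(x) gives A = -17/325, B = -6/325, so y_p = -17*cos(x)/325 - 6*sin(x)/325.
General solution: y = -17*cos(x)/325 - 6*sin(x)/325 + C1*cos(3*x)*exp(-3*x) + C2*exp(-3*x)*sin(3*x).
Apply the initial conditions: y(0) = -17/325 + C1 = 3 and y'(0) = -6/325 - 3*C1 + 3*C2 = 5. Solving gives C1 = 992/325, C2 = 4607/975.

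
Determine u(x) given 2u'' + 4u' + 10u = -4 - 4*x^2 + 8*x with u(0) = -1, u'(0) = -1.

Divide through by 2: u'' + 2u' + 5u = -2 - 2*x^2 + 4*x.
Characteristic equation r² + 2r + 5 = 0 has discriminant (2)² - 4·(5) = -16 < 0, so r = -1 ± 2i.
Hence u_h = C1*cos(2*x)*exp(-x) + C2*exp(-x)*sin(2*x).
For the particular solution try u_p = A0 + A1*x + A2*x^2. Substituting and matching coefficients of each power of x gives A0 = -86/125, A1 = 28/25, A2 = -2/5, so u_p = -86/125 - 2*x^2/5 + 28*x/25.
General solution: u = -86/125 - 2*x^2/5 + 28*x/25 + C1*cos(2*x)*exp(-x) + C2*exp(-x)*sin(2*x).
Apply the initial conditions: u(0) = -86/125 + C1 = -1 and u'(0) = 28/25 - C1 + 2*C2 = -1. Solving gives C1 = -39/125, C2 = -152/125.

u = -86/125 - 2*x**2/5 + 28*x/25 - 152*exp(-x)*sin(2*x)/125 - 39*cos(2*x)*exp(-x)/125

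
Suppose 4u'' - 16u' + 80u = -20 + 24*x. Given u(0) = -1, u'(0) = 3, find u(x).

Divide through by 4: u'' - 4u' + 20u = -5 + 6*x.
Characteristic equation r² - 4r + 20 = 0 has discriminant (-4)² - 4·(20) = -64 < 0, so r = 2 ± 4i.
Hence u_h = C1*cos(4*x)*exp(2*x) + C2*exp(2*x)*sin(4*x).
For the particular solution try u_p = A0 + A1*x. Substituting and matching coefficients of each power of x gives A0 = -19/100, A1 = 3/10, so u_p = -19/100 + 3*x/10.
General solution: u = -19/100 + 3*x/10 + C1*cos(4*x)*exp(2*x) + C2*exp(2*x)*sin(4*x).
Apply the initial conditions: u(0) = -19/100 + C1 = -1 and u'(0) = 3/10 + 2*C1 + 4*C2 = 3. Solving gives C1 = -81/100, C2 = 27/25.

u = -19/100 + 3*x/10 - 81*cos(4*x)*exp(2*x)/100 + 27*exp(2*x)*sin(4*x)/25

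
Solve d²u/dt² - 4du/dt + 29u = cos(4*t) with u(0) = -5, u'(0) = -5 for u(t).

u = -16*sin(4*t)/425 + 13*cos(4*t)/425 - 2138*cos(5*t)*exp(2*t)/425 + 443*exp(2*t)*sin(5*t)/425

Characteristic equation r² - 4r + 29 = 0 has discriminant (-4)² - 4·(29) = -100 < 0, so r = 2 ± 5i.
Hence u_h = C1*cos(5*t)*exp(2*t) + C2*exp(2*t)*sin(5*t).
Try u_p = A*cos(4*t) + B*sin(4*t). Substituting and equating the coefficients of cos(4t) and sin(4t) gives A = 13/425, B = -16/425, so u_p = -16*sin(4*t)/425 + 13*cos(4*t)/425.
General solution: u = -16*sin(4*t)/425 + 13*cos(4*t)/425 + C1*cos(5*t)*exp(2*t) + C2*exp(2*t)*sin(5*t).
Apply the initial conditions: u(0) = 13/425 + C1 = -5 and u'(0) = -64/425 + 2*C1 + 5*C2 = -5. Solving gives C1 = -2138/425, C2 = 443/425.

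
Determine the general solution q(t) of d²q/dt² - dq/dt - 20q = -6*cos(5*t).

Characteristic equation r² - r - 20 = 0 factors as (r + 4)(r - 5) = 0, so r = -4, 5.
Hence q_h = C1*exp(-4*t) + C2*exp(5*t).
Try q_p = A*cos(5*t) + B*sin(5*t). Substituting and equating the coefficients of cos(5t) and sin(5t) gives A = 27/205, B = 3/205, so q_p = 3*sin(5*t)/205 + 27*cos(5*t)/205.

q = 3*sin(5*t)/205 + 27*cos(5*t)/205 + C1*exp(-4*t) + C2*exp(5*t)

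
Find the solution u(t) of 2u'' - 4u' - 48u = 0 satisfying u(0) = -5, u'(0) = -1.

u = -29*exp(-4*t)/10 - 21*exp(6*t)/10

Divide through by 2: u'' - 2u' - 24u = 0.
Characteristic equation r² - 2r - 24 = 0 factors as (r - 6)(r + 4) = 0, so r = 6, -4.
Hence u_h = C1*exp(6*t) + C2*exp(-4*t).
Apply the initial conditions: u(0) = C1 + C2 = -5 and u'(0) = -4*C2 + 6*C1 = -1. Solving gives C1 = -21/10, C2 = -29/10.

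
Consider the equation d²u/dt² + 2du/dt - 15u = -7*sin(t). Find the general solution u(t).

u = 7*cos(t)/130 + 28*sin(t)/65 + C1*exp(3*t) + C2*exp(-5*t)

Characteristic equation r² + 2r - 15 = 0 factors as (r - 3)(r + 5) = 0, so r = 3, -5.
Hence u_h = C1*exp(3*t) + C2*exp(-5*t).
Try u_p = A*cos(t) + B*sin(t). Substituting and equating the coefficients of cos(t) and sin(t) gives A = 7/130, B = 28/65, so u_p = 7*cos(t)/130 + 28*sin(t)/65.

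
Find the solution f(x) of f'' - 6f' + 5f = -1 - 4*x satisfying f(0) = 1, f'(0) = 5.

f = -29/25 - 4*x/5 + 5*exp(x)/4 + 91*exp(5*x)/100

Characteristic equation r² - 6r + 5 = 0 factors as (r - 1)(r - 5) = 0, so r = 1, 5.
Hence f_h = C1*exp(x) + C2*exp(5*x).
For the particular solution try f_p = A0 + A1*x. Substituting and matching coefficients of each power of x gives A0 = -29/25, A1 = -4/5, so f_p = -29/25 - 4*x/5.
General solution: f = -29/25 - 4*x/5 + C1*exp(x) + C2*exp(5*x).
Apply the initial conditions: f(0) = -29/25 + C1 + C2 = 1 and f'(0) = -4/5 + C1 + 5*C2 = 5. Solving gives C1 = 5/4, C2 = 91/100.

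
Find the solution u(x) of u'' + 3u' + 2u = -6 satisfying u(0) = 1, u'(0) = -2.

Characteristic equation r² + 3r + 2 = 0 factors as (r + 1)(r + 2) = 0, so r = -1, -2.
Hence u_h = C1*exp(-x) + C2*exp(-2*x).
For the particular solution try u_p = A0. Substituting and matching coefficients of each power of x gives A0 = -3, so u_p = -3.
General solution: u = -3 + C1*exp(-x) + C2*exp(-2*x).
Apply the initial conditions: u(0) = -3 + C1 + C2 = 1 and u'(0) = -C1 - 2*C2 = -2. Solving gives C1 = 6, C2 = -2.

u = -3 - 2*exp(-2*x) + 6*exp(-x)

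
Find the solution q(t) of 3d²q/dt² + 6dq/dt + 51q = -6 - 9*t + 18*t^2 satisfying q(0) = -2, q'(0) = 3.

Divide through by 3: q'' + 2q' + 17q = -2 - 3*t + 6*t^2.
Characteristic equation r² + 2r + 17 = 0 has discriminant (2)² - 4·(17) = -64 < 0, so r = -1 ± 4i.
Hence q_h = C1*cos(4*t)*exp(-t) + C2*exp(-t)*sin(4*t).
For the particular solution try q_p = A0 + A1*t + A2*t^2. Substituting and matching coefficients of each power of t gives A0 = -632/4913, A1 = -75/289, A2 = 6/17, so q_p = -632/4913 - 75*t/289 + 6*t^2/17.
General solution: q = -632/4913 - 75*t/289 + 6*t^2/17 + C1*cos(4*t)*exp(-t) + C2*exp(-t)*sin(4*t).
Apply the initial conditions: q(0) = -632/4913 + C1 = -2 and q'(0) = -75/289 - C1 + 4*C2 = 3. Solving gives C1 = -9194/4913, C2 = 1705/4913.

q = -632/4913 - 75*t/289 + 6*t**2/17 - 9194*cos(4*t)*exp(-t)/4913 + 1705*exp(-t)*sin(4*t)/4913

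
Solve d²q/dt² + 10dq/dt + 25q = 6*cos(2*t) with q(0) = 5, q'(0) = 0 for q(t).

Characteristic equation r² + 10r + 25 = 0 has discriminant (10)² - 4·(25) = 0, so r = -5 is a repeated root.
Hence q_h = (C1 + C2*t)*exp(-5*t).
Try q_p = A*cos(2*t) + B*sin(2*t). Substituting and equating the coefficients of cos(2t) and sin(2t) gives A = 126/841, B = 120/841, so q_p = 120*sin(2*t)/841 + 126*cos(2*t)/841.
General solution: q = 120*sin(2*t)/841 + 126*cos(2*t)/841 + C1*exp(-5*t) + C2*t*exp(-5*t).
Apply the initial conditions: q(0) = 126/841 + C1 = 5 and q'(0) = 240/841 + C2 - 5*C1 = 0. Solving gives C1 = 4079/841, C2 = 695/29.

q = 120*sin(2*t)/841 + 126*cos(2*t)/841 + 4079*exp(-5*t)/841 + 695*t*exp(-5*t)/29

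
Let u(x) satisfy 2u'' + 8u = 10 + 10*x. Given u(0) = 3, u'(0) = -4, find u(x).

u = 5/4 - 21*sin(2*x)/8 + 5*x/4 + 7*cos(2*x)/4

Divide through by 2: u'' + 4u = 5 + 5*x.
Characteristic equation r² + 4 = 0 has discriminant (0)² - 4·(4) = -16 < 0, so r = ± 2i.
Hence u_h = C1*cos(2*x) + C2*sin(2*x).
For the particular solution try u_p = A0 + A1*x. Substituting and matching coefficients of each power of x gives A0 = 5/4, A1 = 5/4, so u_p = 5/4 + 5*x/4.
General solution: u = 5/4 + 5*x/4 + C1*cos(2*x) + C2*sin(2*x).
Apply the initial conditions: u(0) = 5/4 + C1 = 3 and u'(0) = 5/4 + 2*C2 = -4. Solving gives C1 = 7/4, C2 = -21/8.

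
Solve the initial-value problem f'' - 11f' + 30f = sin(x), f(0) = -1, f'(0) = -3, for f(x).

Characteristic equation r² - 11r + 30 = 0 factors as (r - 5)(r - 6) = 0, so r = 5, 6.
Hence f_h = C1*exp(5*x) + C2*exp(6*x).
Try f_p = A*cos(x) + B*sin(x). Substituting and equating the coefficients of cos(x) and sin(x) gives A = 11/962, B = 29/962, so f_p = 11*cos(x)/962 + 29*sin(x)/962.
General solution: f = 11*cos(x)/962 + 29*sin(x)/962 + C1*exp(5*x) + C2*exp(6*x).
Apply the initial conditions: f(0) = 11/962 + C1 + C2 = -1 and f'(0) = 29/962 + 5*C1 + 6*C2 = -3. Solving gives C1 = -79/26, C2 = 75/37.

f = -79*exp(5*x)/26 + 11*cos(x)/962 + 29*sin(x)/962 + 75*exp(6*x)/37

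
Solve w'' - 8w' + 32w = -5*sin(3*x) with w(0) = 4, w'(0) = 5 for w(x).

Characteristic equation r² - 8r + 32 = 0 has discriminant (-8)² - 4·(32) = -64 < 0, so r = 4 ± 4i.
Hence w_h = C1*cos(4*x)*exp(4*x) + C2*exp(4*x)*sin(4*x).
Try w_p = A*cos(3*x) + B*sin(3*x). Substituting and equating the coefficients of cos(3x) and sin(3x) gives A = -24/221, B = -23/221, so w_p = -24*cos(3*x)/221 - 23*sin(3*x)/221.
General solution: w = -24*cos(3*x)/221 - 23*sin(3*x)/221 + C1*cos(4*x)*exp(4*x) + C2*exp(4*x)*sin(4*x).
Apply the initial conditions: w(0) = -24/221 + C1 = 4 and w'(0) = -69/221 + 4*C1 + 4*C2 = 5. Solving gives C1 = 908/221, C2 = -1229/442.

w = -24*cos(3*x)/221 - 23*sin(3*x)/221 - 1229*exp(4*x)*sin(4*x)/442 + 908*cos(4*x)*exp(4*x)/221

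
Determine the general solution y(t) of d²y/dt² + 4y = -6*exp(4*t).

Characteristic equation r² + 4 = 0 has discriminant (0)² - 4·(4) = -16 < 0, so r = ± 2i.
Hence y_h = C1*cos(2*t) + C2*sin(2*t).
Try y_p = A*exp(4*t). Substituting into the equation and dividing by exp(4*t) gives A = -3/10, so y_p = -3*exp(4*t)/10.

y = -3*exp(4*t)/10 + C1*cos(2*t) + C2*sin(2*t)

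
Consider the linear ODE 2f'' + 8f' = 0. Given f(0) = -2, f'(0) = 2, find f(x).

f = -3/2 - exp(-4*x)/2

Divide through by 2: f'' + 4f' = 0.
Characteristic equation r² + 4r = 0 factors as (r + 4)r = 0, so r = -4, 0.
Hence f_h = C1*exp(-4*x) + C2.
Apply the initial conditions: f(0) = C1 + C2 = -2 and f'(0) = -4*C1 = 2. Solving gives C1 = -1/2, C2 = -3/2.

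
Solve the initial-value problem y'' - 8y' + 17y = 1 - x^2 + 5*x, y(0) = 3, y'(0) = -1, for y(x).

y = 875/4913 - x**2/17 + 69*x/289 - 61542*exp(4*x)*sin(x)/4913 + 13864*cos(x)*exp(4*x)/4913

Characteristic equation r² - 8r + 17 = 0 has discriminant (-8)² - 4·(17) = -4 < 0, so r = 4 ± i.
Hence y_h = C1*cos(x)*exp(4*x) + C2*exp(4*x)*sin(x).
For the particular solution try y_p = A0 + A1*x + A2*x^2. Substituting and matching coefficients of each power of x gives A0 = 875/4913, A1 = 69/289, A2 = -1/17, so y_p = 875/4913 - x^2/17 + 69*x/289.
General solution: y = 875/4913 - x^2/17 + 69*x/289 + C1*cos(x)*exp(4*x) + C2*exp(4*x)*sin(x).
Apply the initial conditions: y(0) = 875/4913 + C1 = 3 and y'(0) = 69/289 + C2 + 4*C1 = -1. Solving gives C1 = 13864/4913, C2 = -61542/4913.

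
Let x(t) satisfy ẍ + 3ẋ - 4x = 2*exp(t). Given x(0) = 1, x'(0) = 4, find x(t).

x = -13*exp(-4*t)/25 + 38*exp(t)/25 + 2*t*exp(t)/5

Characteristic equation r² + 3r - 4 = 0 factors as (r + 4)(r - 1) = 0, so r = -4, 1.
Hence x_h = C1*exp(-4*t) + C2*exp(t).
Since exp(t) solves the homogeneous equation (r = 1 is a root of multiplicity 1), multiply the trial by t. Try x_p = A*t*exp(t). Substituting into the equation and dividing by exp(t) gives A = 2/5, so x_p = 2*t*exp(t)/5.
General solution: x = C1*exp(-4*t) + C2*exp(t) + 2*t*exp(t)/5.
Apply the initial conditions: x(0) = C1 + C2 = 1 and x'(0) = 2/5 + C2 - 4*C1 = 4. Solving gives C1 = -13/25, C2 = 38/25.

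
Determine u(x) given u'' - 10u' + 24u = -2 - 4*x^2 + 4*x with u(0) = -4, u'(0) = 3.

u = -25/432 - 213*exp(4*x)/16 - x**2/6 + x/36 + 253*exp(6*x)/27

Characteristic equation r² - 10r + 24 = 0 factors as (r - 4)(r - 6) = 0, so r = 4, 6.
Hence u_h = C1*exp(4*x) + C2*exp(6*x).
For the particular solution try u_p = A0 + A1*x + A2*x^2. Substituting and matching coefficients of each power of x gives A0 = -25/432, A1 = 1/36, A2 = -1/6, so u_p = -25/432 - x^2/6 + x/36.
General solution: u = -25/432 - x^2/6 + x/36 + C1*exp(4*x) + C2*exp(6*x).
Apply the initial conditions: u(0) = -25/432 + C1 + C2 = -4 and u'(0) = 1/36 + 4*C1 + 6*C2 = 3. Solving gives C1 = -213/16, C2 = 253/27.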